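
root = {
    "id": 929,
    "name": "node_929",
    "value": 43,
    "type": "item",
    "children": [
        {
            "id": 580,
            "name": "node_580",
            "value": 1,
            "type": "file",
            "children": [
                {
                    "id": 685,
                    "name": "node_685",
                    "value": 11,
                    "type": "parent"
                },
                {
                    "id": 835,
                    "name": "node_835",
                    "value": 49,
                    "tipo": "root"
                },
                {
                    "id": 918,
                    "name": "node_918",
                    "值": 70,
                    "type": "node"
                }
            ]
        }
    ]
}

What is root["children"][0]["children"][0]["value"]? 11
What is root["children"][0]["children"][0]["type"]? "parent"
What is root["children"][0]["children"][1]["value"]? 49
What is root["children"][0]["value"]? 1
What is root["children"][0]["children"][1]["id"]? 835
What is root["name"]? "node_929"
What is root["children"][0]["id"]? 580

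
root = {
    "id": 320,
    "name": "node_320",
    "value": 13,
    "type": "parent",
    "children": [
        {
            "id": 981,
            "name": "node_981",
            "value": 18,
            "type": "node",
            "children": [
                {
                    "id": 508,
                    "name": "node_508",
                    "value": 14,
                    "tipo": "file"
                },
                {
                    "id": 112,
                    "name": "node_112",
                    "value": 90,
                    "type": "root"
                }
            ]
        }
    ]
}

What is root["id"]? 320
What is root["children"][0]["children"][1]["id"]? 112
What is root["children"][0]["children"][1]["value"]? 90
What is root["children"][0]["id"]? 981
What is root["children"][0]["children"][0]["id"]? 508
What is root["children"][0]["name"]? "node_981"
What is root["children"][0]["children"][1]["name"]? "node_112"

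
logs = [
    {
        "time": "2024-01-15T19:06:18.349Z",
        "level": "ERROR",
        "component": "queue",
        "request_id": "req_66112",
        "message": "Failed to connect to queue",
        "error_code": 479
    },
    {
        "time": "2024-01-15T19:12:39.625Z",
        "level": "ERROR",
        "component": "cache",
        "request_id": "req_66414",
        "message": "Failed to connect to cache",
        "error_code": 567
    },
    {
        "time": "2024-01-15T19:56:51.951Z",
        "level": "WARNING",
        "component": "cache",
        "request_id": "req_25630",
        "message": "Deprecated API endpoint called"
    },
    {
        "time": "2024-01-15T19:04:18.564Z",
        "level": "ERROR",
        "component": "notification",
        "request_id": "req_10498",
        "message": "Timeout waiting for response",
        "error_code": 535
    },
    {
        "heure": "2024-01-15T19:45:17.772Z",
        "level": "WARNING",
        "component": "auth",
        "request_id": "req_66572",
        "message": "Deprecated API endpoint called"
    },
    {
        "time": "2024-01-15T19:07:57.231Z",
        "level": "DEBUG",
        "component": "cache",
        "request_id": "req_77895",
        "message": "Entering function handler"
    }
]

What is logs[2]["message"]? "Deprecated API endpoint called"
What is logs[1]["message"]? "Failed to connect to cache"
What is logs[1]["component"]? "cache"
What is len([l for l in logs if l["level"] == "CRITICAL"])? 0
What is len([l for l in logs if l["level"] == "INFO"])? 0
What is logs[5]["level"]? "DEBUG"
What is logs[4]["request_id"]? "req_66572"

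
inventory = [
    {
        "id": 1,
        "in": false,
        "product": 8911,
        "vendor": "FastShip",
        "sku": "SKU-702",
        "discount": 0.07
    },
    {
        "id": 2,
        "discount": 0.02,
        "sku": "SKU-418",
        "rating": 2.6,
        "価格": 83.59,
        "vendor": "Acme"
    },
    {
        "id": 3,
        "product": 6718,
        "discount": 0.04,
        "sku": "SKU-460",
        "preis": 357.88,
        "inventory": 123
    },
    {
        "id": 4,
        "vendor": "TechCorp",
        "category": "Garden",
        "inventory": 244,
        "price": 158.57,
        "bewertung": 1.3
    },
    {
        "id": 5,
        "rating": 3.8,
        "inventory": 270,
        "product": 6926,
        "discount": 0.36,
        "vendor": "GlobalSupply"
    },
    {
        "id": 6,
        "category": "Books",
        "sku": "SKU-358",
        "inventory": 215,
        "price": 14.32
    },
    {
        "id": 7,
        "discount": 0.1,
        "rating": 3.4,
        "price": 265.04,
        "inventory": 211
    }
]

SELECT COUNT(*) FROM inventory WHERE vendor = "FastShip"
1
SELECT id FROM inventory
[1, 2, 3, 4, 5, 6, 7]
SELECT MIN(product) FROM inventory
6718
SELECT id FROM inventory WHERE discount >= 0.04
[1, 3, 5, 7]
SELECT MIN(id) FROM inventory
1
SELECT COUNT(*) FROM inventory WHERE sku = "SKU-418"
1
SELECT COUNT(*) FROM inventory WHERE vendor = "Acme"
1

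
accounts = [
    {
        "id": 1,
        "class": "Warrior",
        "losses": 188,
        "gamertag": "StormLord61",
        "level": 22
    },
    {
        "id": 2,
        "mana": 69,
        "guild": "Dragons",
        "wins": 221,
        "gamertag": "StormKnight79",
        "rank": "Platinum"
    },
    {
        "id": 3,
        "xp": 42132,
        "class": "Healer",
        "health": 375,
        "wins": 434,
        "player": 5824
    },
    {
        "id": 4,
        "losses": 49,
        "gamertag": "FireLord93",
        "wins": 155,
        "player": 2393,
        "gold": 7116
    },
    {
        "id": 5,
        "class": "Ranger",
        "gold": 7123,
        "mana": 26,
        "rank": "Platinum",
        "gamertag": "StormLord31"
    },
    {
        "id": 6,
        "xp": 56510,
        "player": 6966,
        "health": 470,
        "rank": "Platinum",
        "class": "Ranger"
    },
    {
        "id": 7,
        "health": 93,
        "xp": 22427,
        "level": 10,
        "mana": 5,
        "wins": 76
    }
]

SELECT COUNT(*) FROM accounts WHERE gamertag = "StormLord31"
1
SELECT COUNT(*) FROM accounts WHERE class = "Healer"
1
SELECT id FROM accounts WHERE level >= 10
[1, 7]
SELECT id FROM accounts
[1, 2, 3, 4, 5, 6, 7]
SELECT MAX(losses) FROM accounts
188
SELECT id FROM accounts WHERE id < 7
[1, 2, 3, 4, 5, 6]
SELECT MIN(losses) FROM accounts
49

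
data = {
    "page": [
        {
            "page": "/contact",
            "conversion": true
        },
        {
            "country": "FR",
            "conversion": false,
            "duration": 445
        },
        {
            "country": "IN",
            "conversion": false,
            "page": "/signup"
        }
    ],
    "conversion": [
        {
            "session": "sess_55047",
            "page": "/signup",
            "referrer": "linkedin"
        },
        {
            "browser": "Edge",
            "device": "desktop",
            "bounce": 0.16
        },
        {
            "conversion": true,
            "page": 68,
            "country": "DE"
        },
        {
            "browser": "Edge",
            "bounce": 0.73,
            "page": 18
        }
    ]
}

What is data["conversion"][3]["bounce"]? 0.73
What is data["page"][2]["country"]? "IN"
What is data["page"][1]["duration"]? 445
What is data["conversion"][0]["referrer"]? "linkedin"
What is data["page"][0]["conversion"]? True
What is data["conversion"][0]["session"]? "sess_55047"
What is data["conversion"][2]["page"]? 68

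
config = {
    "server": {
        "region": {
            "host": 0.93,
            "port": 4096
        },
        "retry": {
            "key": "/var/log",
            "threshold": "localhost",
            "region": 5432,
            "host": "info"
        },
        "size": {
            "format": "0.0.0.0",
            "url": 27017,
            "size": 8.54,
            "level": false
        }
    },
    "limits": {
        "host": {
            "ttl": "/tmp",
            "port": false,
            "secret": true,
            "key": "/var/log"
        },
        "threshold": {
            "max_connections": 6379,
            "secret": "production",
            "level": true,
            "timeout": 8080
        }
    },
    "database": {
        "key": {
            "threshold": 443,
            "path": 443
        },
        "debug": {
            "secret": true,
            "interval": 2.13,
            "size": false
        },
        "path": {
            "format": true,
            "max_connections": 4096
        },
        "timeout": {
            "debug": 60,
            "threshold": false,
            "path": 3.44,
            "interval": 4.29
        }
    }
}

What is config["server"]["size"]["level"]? False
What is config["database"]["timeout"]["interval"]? 4.29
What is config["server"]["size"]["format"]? "0.0.0.0"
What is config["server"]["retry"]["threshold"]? "localhost"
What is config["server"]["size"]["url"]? 27017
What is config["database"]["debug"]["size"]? False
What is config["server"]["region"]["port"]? 4096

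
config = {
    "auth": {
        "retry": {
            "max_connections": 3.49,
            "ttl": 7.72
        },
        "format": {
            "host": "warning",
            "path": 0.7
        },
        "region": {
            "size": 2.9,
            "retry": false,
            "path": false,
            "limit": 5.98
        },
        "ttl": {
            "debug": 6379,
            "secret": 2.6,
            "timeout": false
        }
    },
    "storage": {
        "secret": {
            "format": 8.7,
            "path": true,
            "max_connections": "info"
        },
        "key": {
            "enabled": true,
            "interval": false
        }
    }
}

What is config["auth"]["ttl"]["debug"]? 6379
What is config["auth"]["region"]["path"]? False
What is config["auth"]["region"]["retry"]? False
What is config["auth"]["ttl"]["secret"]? 2.6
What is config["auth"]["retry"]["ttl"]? 7.72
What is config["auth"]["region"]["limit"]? 5.98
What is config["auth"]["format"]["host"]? "warning"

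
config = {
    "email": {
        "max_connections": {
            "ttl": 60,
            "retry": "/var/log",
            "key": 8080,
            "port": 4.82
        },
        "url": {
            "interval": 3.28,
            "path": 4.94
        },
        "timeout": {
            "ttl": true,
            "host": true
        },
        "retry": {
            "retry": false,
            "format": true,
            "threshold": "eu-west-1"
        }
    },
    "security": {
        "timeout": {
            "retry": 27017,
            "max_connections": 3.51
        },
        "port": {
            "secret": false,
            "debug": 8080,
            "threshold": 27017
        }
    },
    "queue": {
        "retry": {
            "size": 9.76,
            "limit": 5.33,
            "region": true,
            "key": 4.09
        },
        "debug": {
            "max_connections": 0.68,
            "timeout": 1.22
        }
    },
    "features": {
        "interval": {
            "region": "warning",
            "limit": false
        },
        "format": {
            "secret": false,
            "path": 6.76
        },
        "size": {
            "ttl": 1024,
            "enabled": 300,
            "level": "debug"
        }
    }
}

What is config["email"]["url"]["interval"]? 3.28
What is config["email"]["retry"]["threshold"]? "eu-west-1"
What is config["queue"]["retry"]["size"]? 9.76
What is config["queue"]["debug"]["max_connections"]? 0.68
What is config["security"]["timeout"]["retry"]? 27017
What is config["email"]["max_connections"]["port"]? 4.82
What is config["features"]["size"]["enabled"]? 300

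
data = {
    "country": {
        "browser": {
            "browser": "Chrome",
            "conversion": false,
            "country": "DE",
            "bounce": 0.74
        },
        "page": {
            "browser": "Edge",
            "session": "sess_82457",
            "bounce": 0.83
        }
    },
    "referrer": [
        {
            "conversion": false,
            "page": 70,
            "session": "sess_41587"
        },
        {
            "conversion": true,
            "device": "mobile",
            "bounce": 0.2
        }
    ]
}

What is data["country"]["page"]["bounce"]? 0.83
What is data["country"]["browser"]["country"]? "DE"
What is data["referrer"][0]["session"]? "sess_41587"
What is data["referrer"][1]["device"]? "mobile"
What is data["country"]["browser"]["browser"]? "Chrome"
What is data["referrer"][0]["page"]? 70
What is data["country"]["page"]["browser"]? "Edge"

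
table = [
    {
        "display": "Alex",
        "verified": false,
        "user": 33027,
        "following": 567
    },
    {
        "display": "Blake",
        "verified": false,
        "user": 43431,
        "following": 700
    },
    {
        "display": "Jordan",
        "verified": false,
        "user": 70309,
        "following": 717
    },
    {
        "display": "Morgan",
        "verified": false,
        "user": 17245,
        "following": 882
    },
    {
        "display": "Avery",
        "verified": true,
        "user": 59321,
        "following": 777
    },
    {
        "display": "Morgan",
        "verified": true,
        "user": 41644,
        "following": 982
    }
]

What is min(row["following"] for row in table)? 567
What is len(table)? 6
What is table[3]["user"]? 17245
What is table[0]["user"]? 33027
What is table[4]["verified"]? True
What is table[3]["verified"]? False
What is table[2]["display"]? "Jordan"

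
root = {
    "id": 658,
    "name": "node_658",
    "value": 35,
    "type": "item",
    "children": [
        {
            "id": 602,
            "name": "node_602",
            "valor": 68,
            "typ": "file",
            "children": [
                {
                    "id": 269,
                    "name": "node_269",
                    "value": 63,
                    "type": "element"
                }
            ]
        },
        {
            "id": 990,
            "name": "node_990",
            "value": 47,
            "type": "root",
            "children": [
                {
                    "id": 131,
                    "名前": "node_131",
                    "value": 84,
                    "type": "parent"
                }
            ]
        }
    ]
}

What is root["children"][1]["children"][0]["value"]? 84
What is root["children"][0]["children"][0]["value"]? 63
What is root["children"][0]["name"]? "node_602"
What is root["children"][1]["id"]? 990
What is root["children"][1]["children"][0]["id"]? 131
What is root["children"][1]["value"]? 47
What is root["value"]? 35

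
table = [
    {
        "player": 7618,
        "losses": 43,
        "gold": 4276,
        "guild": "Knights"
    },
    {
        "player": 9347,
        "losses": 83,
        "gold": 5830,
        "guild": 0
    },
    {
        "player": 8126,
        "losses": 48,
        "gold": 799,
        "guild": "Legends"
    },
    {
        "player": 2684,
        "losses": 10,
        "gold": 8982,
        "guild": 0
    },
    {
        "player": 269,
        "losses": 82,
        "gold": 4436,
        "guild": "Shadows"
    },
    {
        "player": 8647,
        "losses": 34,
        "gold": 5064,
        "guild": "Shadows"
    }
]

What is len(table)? 6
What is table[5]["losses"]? 34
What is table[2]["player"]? 8126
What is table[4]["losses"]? 82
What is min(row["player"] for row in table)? 269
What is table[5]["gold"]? 5064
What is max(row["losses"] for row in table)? 83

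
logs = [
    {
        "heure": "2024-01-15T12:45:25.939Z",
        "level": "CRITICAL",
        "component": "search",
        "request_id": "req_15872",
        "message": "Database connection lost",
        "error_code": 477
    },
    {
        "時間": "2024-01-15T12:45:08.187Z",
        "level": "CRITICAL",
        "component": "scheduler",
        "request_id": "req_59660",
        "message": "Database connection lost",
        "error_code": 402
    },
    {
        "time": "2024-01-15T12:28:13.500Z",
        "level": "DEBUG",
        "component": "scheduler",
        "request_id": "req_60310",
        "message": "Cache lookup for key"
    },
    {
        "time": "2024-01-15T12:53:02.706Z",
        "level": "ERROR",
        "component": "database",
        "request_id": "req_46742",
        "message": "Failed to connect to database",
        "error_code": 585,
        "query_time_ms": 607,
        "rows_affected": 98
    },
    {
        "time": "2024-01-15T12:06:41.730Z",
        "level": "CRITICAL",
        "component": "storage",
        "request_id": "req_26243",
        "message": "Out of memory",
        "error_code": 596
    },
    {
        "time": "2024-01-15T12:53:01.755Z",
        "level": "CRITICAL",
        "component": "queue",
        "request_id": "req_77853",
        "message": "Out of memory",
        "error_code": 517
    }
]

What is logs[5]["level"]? "CRITICAL"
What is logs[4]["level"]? "CRITICAL"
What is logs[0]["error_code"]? 477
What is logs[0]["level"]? "CRITICAL"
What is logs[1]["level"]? "CRITICAL"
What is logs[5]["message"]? "Out of memory"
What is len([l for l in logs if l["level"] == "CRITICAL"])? 4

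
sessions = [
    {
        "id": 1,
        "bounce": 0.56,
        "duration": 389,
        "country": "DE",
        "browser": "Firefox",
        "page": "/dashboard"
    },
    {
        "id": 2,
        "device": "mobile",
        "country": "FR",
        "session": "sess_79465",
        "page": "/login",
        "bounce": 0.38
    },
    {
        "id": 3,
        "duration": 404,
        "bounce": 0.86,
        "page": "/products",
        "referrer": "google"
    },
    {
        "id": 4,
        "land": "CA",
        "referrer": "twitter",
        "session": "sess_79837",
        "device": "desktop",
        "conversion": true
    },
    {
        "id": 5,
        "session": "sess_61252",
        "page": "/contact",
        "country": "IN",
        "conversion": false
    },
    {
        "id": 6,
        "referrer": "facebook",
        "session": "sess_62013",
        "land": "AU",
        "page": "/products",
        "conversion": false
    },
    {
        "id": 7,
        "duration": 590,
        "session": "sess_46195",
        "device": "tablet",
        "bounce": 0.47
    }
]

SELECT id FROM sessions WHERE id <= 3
[1, 2, 3]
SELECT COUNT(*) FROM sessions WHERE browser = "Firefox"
1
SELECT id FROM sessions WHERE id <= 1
[1]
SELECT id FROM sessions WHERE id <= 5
[1, 2, 3, 4, 5]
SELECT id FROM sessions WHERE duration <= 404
[1, 3]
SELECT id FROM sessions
[1, 2, 3, 4, 5, 6, 7]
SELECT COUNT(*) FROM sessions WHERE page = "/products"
2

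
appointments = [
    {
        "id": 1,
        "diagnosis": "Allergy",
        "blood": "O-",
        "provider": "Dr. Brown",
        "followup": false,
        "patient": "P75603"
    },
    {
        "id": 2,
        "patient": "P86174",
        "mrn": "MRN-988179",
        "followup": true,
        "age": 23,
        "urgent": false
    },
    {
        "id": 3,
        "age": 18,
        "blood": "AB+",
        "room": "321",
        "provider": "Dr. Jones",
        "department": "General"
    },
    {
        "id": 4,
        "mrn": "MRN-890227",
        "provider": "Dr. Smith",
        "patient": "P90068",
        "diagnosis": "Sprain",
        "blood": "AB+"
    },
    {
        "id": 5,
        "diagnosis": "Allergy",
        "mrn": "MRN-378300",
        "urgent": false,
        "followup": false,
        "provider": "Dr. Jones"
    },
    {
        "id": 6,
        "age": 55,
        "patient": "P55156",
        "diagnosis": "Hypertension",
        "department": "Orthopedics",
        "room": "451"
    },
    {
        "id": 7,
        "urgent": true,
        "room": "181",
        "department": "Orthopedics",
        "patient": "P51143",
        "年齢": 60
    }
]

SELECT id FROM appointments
[1, 2, 3, 4, 5, 6, 7]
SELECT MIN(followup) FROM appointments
False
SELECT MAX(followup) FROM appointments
True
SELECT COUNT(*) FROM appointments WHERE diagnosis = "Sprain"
1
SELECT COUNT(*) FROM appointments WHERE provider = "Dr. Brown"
1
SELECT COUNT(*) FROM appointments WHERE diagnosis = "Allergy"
2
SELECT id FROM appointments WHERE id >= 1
[1, 2, 3, 4, 5, 6, 7]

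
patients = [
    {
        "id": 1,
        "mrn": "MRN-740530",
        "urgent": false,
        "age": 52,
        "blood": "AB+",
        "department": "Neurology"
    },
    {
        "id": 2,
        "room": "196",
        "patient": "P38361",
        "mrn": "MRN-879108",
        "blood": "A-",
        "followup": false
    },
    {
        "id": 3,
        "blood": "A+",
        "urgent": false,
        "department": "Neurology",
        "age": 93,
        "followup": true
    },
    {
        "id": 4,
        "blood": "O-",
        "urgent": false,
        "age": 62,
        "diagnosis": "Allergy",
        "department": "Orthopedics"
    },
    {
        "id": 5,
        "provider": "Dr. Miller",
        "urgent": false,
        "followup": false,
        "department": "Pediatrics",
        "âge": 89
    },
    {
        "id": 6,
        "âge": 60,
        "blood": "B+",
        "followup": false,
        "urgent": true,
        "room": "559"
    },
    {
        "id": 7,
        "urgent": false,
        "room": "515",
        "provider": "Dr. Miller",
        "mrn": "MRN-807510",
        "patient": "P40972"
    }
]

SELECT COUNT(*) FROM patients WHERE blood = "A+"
1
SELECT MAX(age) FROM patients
93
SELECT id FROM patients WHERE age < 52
[]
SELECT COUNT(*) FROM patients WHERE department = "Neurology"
2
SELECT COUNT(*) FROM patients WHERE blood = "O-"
1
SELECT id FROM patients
[1, 2, 3, 4, 5, 6, 7]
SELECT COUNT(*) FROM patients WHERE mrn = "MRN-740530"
1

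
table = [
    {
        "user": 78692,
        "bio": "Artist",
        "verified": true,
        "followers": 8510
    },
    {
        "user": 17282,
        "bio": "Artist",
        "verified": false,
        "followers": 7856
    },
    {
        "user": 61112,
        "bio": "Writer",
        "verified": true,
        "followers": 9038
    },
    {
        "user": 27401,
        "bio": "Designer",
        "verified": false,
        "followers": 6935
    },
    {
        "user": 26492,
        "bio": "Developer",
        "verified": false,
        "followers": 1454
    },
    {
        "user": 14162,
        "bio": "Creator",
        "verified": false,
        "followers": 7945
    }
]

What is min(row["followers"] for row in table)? 1454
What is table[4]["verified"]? False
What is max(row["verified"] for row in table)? True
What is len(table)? 6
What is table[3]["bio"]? "Designer"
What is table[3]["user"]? 27401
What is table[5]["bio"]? "Creator"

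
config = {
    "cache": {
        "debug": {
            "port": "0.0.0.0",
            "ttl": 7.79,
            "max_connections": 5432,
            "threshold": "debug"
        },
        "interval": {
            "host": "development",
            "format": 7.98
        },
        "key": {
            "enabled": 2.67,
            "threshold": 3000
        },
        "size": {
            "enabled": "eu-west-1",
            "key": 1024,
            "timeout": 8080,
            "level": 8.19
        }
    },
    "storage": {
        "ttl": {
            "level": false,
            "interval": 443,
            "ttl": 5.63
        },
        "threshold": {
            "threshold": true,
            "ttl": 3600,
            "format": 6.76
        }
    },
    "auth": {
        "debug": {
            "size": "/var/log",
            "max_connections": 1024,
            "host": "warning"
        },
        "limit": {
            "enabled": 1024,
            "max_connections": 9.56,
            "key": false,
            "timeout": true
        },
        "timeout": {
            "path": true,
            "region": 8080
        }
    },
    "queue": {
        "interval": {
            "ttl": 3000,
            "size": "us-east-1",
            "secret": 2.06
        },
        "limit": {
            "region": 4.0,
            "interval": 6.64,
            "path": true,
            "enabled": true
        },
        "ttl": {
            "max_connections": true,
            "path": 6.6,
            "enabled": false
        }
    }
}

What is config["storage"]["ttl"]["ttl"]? 5.63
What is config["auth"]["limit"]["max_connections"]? 9.56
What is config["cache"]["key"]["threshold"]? 3000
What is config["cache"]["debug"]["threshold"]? "debug"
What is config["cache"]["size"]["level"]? 8.19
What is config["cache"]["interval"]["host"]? "development"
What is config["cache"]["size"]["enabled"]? "eu-west-1"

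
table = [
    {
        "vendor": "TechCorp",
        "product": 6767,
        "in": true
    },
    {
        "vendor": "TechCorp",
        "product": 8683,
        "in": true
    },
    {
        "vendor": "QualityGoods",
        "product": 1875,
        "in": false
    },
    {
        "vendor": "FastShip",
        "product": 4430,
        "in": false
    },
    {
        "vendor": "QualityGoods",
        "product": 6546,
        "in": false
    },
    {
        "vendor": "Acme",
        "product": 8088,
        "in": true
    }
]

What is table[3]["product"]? 4430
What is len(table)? 6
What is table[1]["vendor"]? "TechCorp"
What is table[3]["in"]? False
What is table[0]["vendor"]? "TechCorp"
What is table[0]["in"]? True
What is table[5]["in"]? True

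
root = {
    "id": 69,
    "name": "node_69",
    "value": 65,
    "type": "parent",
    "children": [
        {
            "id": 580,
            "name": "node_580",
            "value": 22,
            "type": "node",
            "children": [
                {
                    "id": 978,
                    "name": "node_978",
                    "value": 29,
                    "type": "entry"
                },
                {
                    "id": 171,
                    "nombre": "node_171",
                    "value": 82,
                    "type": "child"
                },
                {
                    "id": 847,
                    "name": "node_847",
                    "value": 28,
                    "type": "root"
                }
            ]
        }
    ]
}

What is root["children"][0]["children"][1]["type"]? "child"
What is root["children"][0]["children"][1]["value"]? 82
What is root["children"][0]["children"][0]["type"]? "entry"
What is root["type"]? "parent"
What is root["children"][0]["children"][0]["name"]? "node_978"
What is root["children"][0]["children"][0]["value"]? 29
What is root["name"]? "node_69"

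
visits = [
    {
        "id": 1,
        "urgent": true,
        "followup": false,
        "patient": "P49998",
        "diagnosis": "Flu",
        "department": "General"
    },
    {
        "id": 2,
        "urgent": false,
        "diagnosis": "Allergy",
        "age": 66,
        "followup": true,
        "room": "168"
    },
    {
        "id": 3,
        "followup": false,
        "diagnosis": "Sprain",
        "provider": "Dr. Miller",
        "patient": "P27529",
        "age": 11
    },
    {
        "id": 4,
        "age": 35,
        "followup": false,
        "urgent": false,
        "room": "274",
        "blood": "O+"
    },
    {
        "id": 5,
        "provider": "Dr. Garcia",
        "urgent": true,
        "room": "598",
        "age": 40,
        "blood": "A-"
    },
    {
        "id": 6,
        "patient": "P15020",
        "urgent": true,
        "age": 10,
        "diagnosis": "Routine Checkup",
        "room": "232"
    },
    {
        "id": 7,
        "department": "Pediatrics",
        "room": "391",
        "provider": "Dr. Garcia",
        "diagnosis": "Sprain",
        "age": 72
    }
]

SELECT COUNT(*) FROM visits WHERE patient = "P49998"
1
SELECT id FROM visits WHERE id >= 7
[7]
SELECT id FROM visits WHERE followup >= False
[1, 2, 3, 4]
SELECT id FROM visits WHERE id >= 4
[4, 5, 6, 7]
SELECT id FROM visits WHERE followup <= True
[1, 2, 3, 4]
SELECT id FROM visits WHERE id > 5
[6, 7]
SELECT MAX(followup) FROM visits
True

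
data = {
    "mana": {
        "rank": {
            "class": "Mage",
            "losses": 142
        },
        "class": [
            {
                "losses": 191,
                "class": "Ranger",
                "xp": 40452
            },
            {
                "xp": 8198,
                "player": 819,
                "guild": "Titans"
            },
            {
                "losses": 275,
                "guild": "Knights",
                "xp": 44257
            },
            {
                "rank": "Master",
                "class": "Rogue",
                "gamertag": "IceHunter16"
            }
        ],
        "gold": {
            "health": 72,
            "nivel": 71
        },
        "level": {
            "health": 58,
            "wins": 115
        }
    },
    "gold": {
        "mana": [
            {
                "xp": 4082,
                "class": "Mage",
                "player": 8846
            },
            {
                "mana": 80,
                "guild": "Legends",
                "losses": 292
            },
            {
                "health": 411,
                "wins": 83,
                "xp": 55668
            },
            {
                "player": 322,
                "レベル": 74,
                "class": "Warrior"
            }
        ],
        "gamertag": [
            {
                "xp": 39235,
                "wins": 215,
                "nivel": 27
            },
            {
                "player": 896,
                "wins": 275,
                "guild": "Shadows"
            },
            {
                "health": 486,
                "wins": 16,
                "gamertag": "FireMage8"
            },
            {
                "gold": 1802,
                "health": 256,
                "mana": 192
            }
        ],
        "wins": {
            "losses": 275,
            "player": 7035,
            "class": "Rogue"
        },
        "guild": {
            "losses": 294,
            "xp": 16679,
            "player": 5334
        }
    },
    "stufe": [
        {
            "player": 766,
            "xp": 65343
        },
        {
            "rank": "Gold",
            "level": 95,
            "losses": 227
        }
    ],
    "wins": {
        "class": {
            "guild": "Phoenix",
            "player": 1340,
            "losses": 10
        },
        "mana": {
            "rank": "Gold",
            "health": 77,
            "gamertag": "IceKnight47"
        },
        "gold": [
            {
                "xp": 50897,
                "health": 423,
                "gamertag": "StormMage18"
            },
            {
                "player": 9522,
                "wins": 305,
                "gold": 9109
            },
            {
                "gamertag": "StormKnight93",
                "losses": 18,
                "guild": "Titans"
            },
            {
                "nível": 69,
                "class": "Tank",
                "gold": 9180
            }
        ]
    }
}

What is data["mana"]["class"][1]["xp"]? 8198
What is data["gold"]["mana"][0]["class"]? "Mage"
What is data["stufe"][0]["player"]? 766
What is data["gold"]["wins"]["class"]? "Rogue"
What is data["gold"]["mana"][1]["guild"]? "Legends"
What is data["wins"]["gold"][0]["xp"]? 50897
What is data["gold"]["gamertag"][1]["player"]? 896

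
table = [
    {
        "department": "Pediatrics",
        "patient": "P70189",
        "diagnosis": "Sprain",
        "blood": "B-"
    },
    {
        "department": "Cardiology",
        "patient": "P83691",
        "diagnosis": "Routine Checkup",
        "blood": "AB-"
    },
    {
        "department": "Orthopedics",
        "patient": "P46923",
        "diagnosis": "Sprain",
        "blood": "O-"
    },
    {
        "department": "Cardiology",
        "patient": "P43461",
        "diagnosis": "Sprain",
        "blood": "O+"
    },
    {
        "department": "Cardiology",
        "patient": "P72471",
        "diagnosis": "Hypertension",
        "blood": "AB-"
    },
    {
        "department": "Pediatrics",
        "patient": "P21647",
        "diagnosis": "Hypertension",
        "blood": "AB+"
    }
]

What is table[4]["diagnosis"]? "Hypertension"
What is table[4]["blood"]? "AB-"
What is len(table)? 6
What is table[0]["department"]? "Pediatrics"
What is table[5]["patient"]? "P21647"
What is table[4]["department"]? "Cardiology"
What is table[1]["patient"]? "P83691"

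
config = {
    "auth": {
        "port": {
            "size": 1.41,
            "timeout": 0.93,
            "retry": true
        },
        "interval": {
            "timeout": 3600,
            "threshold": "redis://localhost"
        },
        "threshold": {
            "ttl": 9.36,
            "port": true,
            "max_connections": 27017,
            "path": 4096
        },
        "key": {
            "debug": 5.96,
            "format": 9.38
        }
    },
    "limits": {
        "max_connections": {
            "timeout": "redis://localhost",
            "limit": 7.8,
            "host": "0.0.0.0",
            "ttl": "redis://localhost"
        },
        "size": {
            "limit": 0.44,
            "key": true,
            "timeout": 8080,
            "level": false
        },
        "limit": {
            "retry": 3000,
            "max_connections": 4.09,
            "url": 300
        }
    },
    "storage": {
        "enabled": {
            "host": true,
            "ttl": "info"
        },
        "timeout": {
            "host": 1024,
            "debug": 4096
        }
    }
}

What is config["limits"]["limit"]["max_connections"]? 4.09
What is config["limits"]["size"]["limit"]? 0.44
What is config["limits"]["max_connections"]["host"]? "0.0.0.0"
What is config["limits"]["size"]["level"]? False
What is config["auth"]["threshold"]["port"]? True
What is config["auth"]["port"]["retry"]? True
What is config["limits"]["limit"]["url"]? 300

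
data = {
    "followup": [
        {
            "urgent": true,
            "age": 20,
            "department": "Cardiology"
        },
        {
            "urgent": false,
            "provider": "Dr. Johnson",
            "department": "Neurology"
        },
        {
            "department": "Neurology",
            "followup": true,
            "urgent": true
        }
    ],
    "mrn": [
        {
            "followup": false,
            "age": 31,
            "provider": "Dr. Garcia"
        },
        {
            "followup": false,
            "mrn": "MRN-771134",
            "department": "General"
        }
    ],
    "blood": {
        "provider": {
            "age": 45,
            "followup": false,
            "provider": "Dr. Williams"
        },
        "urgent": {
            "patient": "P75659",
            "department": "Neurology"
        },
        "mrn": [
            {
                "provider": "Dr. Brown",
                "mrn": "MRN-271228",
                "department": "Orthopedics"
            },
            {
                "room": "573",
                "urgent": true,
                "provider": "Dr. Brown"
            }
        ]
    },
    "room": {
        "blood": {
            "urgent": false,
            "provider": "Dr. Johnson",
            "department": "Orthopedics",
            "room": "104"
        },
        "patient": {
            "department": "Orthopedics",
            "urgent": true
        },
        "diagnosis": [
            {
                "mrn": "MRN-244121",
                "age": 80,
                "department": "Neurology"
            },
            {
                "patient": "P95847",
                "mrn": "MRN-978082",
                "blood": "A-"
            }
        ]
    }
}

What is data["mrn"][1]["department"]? "General"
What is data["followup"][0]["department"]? "Cardiology"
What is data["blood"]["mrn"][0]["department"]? "Orthopedics"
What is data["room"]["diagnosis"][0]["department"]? "Neurology"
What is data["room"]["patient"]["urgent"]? True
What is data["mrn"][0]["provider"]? "Dr. Garcia"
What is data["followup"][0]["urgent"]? True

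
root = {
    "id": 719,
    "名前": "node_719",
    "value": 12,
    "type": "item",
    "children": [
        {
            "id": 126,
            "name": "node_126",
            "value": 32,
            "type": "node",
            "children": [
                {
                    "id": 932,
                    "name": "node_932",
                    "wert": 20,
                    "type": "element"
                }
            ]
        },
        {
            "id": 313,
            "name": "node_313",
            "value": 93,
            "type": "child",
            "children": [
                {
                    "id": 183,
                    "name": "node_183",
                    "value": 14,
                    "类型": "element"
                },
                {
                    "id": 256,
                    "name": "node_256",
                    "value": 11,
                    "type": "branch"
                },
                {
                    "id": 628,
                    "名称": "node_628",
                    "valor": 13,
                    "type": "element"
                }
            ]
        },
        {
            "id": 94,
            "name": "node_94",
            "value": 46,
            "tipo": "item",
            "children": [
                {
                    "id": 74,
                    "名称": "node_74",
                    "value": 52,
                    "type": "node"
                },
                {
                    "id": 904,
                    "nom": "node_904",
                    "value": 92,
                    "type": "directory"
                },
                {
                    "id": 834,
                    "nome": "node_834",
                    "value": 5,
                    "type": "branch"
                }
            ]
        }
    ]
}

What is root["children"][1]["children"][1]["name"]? "node_256"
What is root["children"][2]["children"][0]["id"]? 74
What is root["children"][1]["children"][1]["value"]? 11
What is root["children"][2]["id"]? 94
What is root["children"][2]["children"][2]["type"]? "branch"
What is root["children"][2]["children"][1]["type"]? "directory"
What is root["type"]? "item"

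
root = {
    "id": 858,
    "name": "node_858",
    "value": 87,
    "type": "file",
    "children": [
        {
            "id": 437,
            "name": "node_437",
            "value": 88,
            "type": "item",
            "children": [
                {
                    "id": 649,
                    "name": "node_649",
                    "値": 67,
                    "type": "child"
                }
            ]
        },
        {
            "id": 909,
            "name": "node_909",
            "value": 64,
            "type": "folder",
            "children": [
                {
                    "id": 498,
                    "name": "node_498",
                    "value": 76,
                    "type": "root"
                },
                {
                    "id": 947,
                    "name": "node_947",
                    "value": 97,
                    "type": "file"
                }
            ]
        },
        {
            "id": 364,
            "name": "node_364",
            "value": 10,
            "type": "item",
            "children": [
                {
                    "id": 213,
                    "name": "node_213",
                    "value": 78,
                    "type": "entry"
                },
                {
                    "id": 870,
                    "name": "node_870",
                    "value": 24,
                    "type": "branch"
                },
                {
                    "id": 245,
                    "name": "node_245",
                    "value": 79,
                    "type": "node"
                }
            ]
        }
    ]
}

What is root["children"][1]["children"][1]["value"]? 97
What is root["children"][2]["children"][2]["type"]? "node"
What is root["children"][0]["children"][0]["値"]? 67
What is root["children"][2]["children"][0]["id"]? 213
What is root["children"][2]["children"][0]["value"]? 78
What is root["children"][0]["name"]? "node_437"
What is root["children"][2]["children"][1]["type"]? "branch"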